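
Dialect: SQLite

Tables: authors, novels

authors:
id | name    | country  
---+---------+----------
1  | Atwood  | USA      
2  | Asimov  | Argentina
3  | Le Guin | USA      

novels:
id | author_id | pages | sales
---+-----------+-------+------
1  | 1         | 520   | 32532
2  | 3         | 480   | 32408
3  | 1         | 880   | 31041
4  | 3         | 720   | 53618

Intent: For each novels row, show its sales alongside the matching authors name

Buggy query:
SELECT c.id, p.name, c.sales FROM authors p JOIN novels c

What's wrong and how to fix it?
Bug: JOIN with no ON clause produces a cartesian product; every novels row pairs with every authors row

Fix: Add ON c.author_id = p.id to the JOIN

Corrected query:
SELECT c.id, p.name, c.sales FROM authors p JOIN novels c ON c.author_id = p.id

Result:
id | name    | sales
---+---------+------
1  | Atwood  | 32532
2  | Le Guin | 32408
3  | Atwood  | 31041
4  | Le Guin | 53618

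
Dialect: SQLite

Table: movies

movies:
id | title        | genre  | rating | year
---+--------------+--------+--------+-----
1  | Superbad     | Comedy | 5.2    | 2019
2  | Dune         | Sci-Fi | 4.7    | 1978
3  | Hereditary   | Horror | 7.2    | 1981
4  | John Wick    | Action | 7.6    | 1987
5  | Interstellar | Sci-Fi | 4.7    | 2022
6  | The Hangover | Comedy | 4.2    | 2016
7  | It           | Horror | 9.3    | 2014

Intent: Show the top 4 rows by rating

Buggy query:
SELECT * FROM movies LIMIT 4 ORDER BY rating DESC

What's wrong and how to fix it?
Bug: LIMIT must come after ORDER BY

Fix: Swap the clauses: ORDER BY first, then LIMIT

Corrected query:
SELECT * FROM movies ORDER BY rating DESC LIMIT 4

Result:
id | title      | genre  | rating | year
---+------------+--------+--------+-----
7  | It         | Horror | 9.3    | 2014
4  | John Wick  | Action | 7.6    | 1987
3  | Hereditary | Horror | 7.2    | 1981
1  | Superbad   | Comedy | 5.2    | 2019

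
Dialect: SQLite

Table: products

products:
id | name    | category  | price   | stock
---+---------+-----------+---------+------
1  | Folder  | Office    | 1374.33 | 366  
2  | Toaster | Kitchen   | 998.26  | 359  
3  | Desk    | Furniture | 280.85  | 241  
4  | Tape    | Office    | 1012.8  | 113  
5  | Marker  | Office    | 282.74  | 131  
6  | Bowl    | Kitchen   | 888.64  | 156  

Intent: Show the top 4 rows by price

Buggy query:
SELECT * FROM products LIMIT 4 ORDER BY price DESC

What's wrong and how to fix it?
Bug: ORDER BY cannot follow LIMIT; LIMIT is the final clause

Fix: Swap the clauses: ORDER BY first, then LIMIT

Corrected query:
SELECT * FROM products ORDER BY price DESC LIMIT 4

Result:
id | name    | category | price   | stock
---+---------+----------+---------+------
1  | Folder  | Office   | 1374.33 | 366  
4  | Tape    | Office   | 1012.8  | 113  
2  | Toaster | Kitchen  | 998.26  | 359  
6  | Bowl    | Kitchen  | 888.64  | 156  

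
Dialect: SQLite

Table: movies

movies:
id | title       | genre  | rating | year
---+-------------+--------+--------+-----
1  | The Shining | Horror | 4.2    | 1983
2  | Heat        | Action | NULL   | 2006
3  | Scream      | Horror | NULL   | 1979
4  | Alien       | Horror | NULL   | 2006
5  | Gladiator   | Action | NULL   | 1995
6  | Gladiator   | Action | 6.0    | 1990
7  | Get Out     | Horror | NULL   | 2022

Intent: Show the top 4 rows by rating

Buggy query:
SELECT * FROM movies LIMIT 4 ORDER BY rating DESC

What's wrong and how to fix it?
Bug: ORDER BY cannot follow LIMIT; LIMIT is the final clause

Fix: Sort with ORDER BY, then apply LIMIT

Corrected query:
SELECT * FROM movies ORDER BY rating DESC LIMIT 4

Result:
id | title       | genre  | rating | year
---+-------------+--------+--------+-----
6  | Gladiator   | Action | 6      | 1990
1  | The Shining | Horror | 4.2    | 1983
2  | Heat        | Action | NULL   | 2006
3  | Scream      | Horror | NULL   | 1979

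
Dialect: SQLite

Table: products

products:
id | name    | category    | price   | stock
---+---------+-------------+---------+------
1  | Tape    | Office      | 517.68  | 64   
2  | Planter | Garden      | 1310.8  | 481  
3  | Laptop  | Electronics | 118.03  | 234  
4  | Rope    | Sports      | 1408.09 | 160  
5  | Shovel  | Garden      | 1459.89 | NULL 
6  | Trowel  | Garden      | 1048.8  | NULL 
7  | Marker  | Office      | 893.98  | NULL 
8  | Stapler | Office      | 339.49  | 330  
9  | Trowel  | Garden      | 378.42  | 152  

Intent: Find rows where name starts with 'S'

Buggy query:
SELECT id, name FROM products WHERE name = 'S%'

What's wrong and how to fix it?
Bug: '=' compares the literal string including the % character; pattern matching needs LIKE

Fix: Use LIKE for wildcard pattern matching

Corrected query:
SELECT id, name FROM products WHERE name LIKE 'S%'

Result:
id | name   
---+--------
5  | Shovel 
8  | Stapler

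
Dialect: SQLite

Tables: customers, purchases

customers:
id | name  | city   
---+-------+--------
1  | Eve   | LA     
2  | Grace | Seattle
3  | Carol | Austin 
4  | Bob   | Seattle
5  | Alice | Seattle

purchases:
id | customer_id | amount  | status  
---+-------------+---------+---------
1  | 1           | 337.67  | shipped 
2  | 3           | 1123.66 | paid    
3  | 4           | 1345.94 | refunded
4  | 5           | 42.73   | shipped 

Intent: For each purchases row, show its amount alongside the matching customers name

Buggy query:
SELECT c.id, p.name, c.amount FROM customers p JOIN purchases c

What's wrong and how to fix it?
Bug: Missing join condition: each purchases row is matched to all customers rows instead of just its own

Fix: Specify the join condition linking the foreign key to the parent id

Corrected query:
SELECT c.id, p.name, c.amount FROM customers p JOIN purchases c ON c.customer_id = p.id

Result:
id | name  | amount 
---+-------+--------
1  | Eve   | 337.67 
2  | Carol | 1123.66
3  | Bob   | 1345.94
4  | Alice | 42.73  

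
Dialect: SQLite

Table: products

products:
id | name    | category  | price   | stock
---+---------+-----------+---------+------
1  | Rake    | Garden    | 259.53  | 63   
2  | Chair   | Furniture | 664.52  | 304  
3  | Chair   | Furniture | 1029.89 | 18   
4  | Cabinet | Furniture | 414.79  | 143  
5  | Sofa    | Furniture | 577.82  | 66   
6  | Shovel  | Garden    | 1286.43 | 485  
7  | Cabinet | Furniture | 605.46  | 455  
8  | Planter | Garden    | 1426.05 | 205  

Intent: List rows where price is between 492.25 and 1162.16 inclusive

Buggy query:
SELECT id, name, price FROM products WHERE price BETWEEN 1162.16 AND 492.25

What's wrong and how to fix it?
Bug: BETWEEN expects the lower bound first; with 1162.16 AND 492.25 the range is empty

Fix: Write BETWEEN 492.25 AND 1162.16

Corrected query:
SELECT id, name, price FROM products WHERE price BETWEEN 492.25 AND 1162.16

Result:
id | name    | price  
---+---------+--------
2  | Chair   | 664.52 
3  | Chair   | 1029.89
5  | Sofa    | 577.82 
7  | Cabinet | 605.46 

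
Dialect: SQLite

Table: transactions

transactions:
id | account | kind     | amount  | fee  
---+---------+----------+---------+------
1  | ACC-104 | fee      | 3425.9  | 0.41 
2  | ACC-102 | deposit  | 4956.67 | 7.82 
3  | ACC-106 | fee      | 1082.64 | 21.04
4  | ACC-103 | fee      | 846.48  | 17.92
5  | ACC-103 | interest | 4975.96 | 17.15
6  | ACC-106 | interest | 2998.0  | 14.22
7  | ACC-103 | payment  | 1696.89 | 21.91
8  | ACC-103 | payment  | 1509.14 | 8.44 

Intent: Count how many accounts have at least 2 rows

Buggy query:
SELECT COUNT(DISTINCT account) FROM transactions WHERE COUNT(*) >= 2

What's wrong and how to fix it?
Bug: WHERE filters individual rows, not groups, so a group-level COUNT is invalid there

Fix: Group first with HAVING COUNT(*) >= 2, then COUNT the resulting groups

Corrected query:
SELECT COUNT(*) FROM (SELECT account FROM transactions GROUP BY account HAVING COUNT(*) >= 2)

Result:
COUNT(*)
--------
2       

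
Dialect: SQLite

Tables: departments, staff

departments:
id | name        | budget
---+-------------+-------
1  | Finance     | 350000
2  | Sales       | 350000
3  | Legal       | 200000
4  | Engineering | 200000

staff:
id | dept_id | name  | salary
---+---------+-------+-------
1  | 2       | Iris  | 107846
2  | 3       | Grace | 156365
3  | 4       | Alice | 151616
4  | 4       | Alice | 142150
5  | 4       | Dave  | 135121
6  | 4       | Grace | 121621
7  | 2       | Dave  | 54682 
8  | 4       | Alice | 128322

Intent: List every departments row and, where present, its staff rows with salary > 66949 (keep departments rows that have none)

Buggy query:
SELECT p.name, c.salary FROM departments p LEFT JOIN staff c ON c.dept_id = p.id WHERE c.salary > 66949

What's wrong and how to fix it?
Bug: Filtering c.salary in WHERE discards the NULL rows produced by LEFT JOIN, turning it into an inner join

Fix: Move the right-table condition into the ON clause so unmatched parents are kept

Corrected query:
SELECT p.name, c.salary FROM departments p LEFT JOIN staff c ON c.dept_id = p.id AND c.salary > 66949

Result:
name        | salary
------------+-------
Finance     | NULL  
Sales       | 107846
Legal       | 156365
Engineering | 121621
Engineering | 128322
Engineering | 135121
Engineering | 142150
Engineering | 151616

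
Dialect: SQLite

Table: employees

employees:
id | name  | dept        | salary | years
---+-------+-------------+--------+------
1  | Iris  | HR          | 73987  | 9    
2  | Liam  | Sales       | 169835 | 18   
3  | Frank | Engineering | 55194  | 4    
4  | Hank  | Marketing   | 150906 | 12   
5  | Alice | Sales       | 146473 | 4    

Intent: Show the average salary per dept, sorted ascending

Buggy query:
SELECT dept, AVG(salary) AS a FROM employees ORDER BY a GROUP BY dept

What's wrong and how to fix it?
Bug: GROUP BY must precede ORDER BY

Fix: Reorder: SELECT … FROM … GROUP BY … ORDER BY …

Corrected query:
SELECT dept, AVG(salary) AS a FROM employees GROUP BY dept ORDER BY a

Result:
dept        | a     
------------+-------
Engineering | 55194 
HR          | 73987 
Marketing   | 150906
Sales       | 158154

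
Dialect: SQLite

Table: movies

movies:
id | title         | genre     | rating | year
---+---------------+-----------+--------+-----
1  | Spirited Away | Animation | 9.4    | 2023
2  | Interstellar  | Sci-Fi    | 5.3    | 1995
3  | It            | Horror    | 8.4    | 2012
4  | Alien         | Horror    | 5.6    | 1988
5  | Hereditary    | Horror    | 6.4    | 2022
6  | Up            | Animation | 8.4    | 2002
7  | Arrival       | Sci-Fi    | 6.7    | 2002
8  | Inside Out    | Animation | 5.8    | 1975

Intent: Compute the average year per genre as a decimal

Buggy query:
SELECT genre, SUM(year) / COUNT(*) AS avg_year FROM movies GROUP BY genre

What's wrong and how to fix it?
Bug: SUM(year) and COUNT(*) are both integers; the division truncates the fractional part

Fix: Multiply by 1.0 (or CAST to REAL) to force floating-point division

Corrected query:
SELECT genre, SUM(year) * 1.0 / COUNT(*) AS avg_year FROM movies GROUP BY genre

Result:
genre     | avg_year   
----------+------------
Animation | 2000       
Horror    | 2007.333333
Sci-Fi    | 1998.5     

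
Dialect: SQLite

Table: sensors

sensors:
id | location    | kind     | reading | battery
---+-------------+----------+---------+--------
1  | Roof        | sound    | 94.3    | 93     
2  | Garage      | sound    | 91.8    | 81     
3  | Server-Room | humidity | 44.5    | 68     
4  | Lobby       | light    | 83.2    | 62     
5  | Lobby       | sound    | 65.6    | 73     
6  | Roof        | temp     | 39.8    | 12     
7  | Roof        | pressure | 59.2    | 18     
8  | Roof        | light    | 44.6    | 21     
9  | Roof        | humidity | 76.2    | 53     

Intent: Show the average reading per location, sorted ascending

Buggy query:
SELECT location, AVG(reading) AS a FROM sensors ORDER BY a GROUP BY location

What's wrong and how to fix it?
Bug: ORDER BY appears before GROUP BY; SQL clause order requires GROUP BY first

Fix: Move ORDER BY to the end, after GROUP BY

Corrected query:
SELECT location, AVG(reading) AS a FROM sensors GROUP BY location ORDER BY a

Result:
location    | a    
------------+------
Server-Room | 44.5 
Roof        | 62.82
Lobby       | 74.4 
Garage      | 91.8 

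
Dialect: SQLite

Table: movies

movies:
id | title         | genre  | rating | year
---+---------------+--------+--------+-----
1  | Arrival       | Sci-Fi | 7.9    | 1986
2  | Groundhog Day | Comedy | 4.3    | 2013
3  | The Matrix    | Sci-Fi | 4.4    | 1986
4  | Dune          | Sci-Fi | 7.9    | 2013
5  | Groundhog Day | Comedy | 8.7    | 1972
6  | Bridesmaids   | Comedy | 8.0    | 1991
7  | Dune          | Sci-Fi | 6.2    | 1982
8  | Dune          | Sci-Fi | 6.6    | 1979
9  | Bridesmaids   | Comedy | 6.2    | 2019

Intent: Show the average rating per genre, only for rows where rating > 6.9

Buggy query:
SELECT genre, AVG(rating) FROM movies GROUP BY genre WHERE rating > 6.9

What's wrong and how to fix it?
Bug: Row-level WHERE must come before GROUP BY in the clause order

Fix: Place WHERE between FROM and GROUP BY

Corrected query:
SELECT genre, AVG(rating) FROM movies WHERE rating > 6.9 GROUP BY genre

Result:
genre  | AVG(rating)
-------+------------
Comedy | 8.35       
Sci-Fi | 7.9        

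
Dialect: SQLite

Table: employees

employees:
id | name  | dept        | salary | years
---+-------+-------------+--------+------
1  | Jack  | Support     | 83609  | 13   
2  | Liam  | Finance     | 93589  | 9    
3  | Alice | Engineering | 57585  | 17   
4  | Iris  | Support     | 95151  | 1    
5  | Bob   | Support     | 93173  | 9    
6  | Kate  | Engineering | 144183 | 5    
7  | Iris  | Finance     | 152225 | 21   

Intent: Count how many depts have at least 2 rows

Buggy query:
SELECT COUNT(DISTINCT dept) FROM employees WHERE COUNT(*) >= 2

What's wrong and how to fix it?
Bug: COUNT(*) cannot appear in WHERE; the per-group count doesn't exist yet

Fix: Use a subquery that GROUPs and filters with HAVING, then count its rows

Corrected query:
SELECT COUNT(*) FROM (SELECT dept FROM employees GROUP BY dept HAVING COUNT(*) >= 2)

Result:
COUNT(*)
--------
3       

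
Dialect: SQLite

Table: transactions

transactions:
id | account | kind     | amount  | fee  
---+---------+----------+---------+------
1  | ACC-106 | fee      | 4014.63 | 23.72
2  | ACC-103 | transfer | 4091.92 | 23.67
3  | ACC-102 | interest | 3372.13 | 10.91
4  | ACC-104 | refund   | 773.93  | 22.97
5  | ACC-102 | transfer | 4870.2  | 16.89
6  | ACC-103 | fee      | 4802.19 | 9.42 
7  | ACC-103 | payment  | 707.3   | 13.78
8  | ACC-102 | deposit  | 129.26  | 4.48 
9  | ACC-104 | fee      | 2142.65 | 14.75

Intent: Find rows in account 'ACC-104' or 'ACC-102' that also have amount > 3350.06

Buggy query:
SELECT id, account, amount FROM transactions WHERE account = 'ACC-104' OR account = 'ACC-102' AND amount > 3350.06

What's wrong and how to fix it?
Bug: AND binds tighter than OR, so this parses as account = 'ACC-104' OR (account = 'ACC-102' AND amount > 3350.06)

Fix: Group the OR with parentheses (or use IN), then AND the threshold

Corrected query:
SELECT id, account, amount FROM transactions WHERE (account = 'ACC-104' OR account = 'ACC-102') AND amount > 3350.06

Result:
id | account | amount 
---+---------+--------
3  | ACC-102 | 3372.13
5  | ACC-102 | 4870.2 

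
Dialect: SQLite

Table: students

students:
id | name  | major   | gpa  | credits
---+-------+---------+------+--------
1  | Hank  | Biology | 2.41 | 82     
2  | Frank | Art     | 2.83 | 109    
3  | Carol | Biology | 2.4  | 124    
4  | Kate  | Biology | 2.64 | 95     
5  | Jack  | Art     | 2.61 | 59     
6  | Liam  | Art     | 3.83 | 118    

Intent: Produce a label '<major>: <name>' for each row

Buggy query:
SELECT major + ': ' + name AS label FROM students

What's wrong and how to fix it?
Bug: SQLite uses || for string concatenation; + coerces text to numbers (yielding 0)

Fix: Use the || operator for string concatenation

Corrected query:
SELECT major || ': ' || name AS label FROM students

Result:
label         
--------------
Biology: Hank 
Art: Frank    
Biology: Carol
Biology: Kate 
Art: Jack     
Art: Liam     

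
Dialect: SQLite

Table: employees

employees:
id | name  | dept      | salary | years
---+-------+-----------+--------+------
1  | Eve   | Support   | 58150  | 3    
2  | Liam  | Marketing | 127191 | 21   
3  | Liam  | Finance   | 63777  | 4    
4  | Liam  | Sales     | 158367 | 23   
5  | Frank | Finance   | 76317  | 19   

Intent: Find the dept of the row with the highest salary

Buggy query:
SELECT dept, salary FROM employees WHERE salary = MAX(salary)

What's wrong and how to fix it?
Bug: WHERE is evaluated per row; an aggregate over the whole table isn't defined there

Fix: Use a subquery: WHERE salary = (SELECT MAX(salary) FROM employees)

Corrected query:
SELECT dept, salary FROM employees WHERE salary = (SELECT MAX(salary) FROM employees)

Result:
dept  | salary
------+-------
Sales | 158367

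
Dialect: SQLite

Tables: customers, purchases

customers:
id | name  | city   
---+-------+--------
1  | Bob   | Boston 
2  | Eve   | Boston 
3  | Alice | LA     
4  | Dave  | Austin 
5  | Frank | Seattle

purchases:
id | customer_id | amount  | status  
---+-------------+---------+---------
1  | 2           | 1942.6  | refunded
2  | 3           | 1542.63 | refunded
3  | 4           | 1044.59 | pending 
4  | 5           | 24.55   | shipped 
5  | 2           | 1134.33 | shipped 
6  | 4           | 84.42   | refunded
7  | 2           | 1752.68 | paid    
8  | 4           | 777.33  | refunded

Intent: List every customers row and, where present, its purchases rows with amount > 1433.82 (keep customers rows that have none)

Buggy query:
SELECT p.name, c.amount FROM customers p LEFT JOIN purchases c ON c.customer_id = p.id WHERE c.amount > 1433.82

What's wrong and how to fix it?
Bug: Filtering c.amount in WHERE discards the NULL rows produced by LEFT JOIN, turning it into an inner join

Fix: Put 'c.amount > 1433.82' in the JOIN's ON clause instead of WHERE

Corrected query:
SELECT p.name, c.amount FROM customers p LEFT JOIN purchases c ON c.customer_id = p.id AND c.amount > 1433.82

Result:
name  | amount 
------+--------
Bob   | NULL   
Eve   | 1752.68
Eve   | 1942.6 
Alice | 1542.63
Dave  | NULL   
Frank | NULL   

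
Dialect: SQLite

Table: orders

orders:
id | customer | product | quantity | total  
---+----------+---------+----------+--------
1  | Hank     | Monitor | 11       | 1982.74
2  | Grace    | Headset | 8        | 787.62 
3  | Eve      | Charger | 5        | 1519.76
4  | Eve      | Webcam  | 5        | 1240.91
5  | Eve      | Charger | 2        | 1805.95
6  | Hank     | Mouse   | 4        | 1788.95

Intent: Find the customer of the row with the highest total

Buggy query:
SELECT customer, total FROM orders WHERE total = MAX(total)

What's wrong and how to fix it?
Bug: MAX(total) is an aggregate and cannot be used directly in WHERE

Fix: Wrap MAX in a scalar subquery so WHERE compares against a single value

Corrected query:
SELECT customer, total FROM orders WHERE total = (SELECT MAX(total) FROM orders)

Result:
customer | total  
---------+--------
Hank     | 1982.74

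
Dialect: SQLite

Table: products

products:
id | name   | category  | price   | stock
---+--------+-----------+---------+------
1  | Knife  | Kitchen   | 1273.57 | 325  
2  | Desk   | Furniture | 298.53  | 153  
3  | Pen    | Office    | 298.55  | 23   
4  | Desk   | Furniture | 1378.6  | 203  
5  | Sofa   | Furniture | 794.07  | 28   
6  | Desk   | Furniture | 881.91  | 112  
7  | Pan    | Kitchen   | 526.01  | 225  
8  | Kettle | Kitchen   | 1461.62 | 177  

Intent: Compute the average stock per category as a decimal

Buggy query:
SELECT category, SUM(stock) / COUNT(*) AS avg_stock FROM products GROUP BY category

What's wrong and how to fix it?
Bug: Both operands are integers, so '/' performs integer division and truncates

Fix: Cast one side to REAL so the division keeps the fractional part

Corrected query:
SELECT category, SUM(stock) * 1.0 / COUNT(*) AS avg_stock FROM products GROUP BY category

Result:
category  | avg_stock 
----------+-----------
Furniture | 124       
Kitchen   | 242.333333
Office    | 23        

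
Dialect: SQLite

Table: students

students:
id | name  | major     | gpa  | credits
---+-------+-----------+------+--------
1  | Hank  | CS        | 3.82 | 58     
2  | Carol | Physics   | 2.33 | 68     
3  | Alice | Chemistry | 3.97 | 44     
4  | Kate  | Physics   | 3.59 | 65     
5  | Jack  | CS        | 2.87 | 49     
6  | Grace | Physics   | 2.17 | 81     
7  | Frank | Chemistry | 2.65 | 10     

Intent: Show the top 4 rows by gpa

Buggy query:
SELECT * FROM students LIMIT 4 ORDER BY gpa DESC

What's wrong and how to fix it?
Bug: LIMIT must come after ORDER BY

Fix: Sort with ORDER BY, then apply LIMIT

Corrected query:
SELECT * FROM students ORDER BY gpa DESC LIMIT 4

Result:
id | name  | major     | gpa  | credits
---+-------+-----------+------+--------
3  | Alice | Chemistry | 3.97 | 44     
1  | Hank  | CS        | 3.82 | 58     
4  | Kate  | Physics   | 3.59 | 65     
5  | Jack  | CS        | 2.87 | 49     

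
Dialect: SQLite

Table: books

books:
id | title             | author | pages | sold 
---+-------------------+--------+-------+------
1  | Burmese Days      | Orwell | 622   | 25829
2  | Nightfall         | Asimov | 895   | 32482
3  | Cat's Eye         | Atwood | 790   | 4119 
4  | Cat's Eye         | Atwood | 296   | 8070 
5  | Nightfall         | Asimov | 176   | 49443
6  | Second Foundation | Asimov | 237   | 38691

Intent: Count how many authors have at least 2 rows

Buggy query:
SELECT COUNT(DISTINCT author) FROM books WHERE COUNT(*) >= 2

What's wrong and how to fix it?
Bug: WHERE filters individual rows, not groups, so a group-level COUNT is invalid there

Fix: Use a subquery that GROUPs and filters with HAVING, then count its rows

Corrected query:
SELECT COUNT(*) FROM (SELECT author FROM books GROUP BY author HAVING COUNT(*) >= 2)

Result:
COUNT(*)
--------
2       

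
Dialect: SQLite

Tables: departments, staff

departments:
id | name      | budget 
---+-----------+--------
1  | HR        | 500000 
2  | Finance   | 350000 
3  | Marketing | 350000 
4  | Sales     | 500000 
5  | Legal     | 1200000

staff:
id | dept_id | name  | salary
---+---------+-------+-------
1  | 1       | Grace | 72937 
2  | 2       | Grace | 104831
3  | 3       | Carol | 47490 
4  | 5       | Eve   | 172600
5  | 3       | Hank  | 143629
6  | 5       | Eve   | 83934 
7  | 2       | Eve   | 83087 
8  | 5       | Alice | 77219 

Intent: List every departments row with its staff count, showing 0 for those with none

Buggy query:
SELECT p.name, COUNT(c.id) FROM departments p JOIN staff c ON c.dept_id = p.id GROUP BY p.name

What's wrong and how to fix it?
Bug: An inner join excludes parents with zero children

Fix: Use LEFT JOIN so parents without children still appear (COUNT(c.id) gives 0)

Corrected query:
SELECT p.name, COUNT(c.id) FROM departments p LEFT JOIN staff c ON c.dept_id = p.id GROUP BY p.name

Result:
name      | COUNT(c.id)
----------+------------
Finance   | 2          
HR        | 1          
Legal     | 3          
Marketing | 2          
Sales     | 0          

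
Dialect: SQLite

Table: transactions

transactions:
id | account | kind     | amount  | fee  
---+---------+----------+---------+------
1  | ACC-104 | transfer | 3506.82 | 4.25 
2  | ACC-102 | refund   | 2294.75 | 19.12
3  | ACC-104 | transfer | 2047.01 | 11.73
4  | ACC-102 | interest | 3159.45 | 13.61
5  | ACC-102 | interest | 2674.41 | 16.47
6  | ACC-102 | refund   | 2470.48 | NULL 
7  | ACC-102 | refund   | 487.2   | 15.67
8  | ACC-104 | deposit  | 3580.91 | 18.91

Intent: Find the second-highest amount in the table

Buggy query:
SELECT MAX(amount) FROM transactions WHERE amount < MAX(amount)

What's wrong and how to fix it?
Bug: The inner MAX is an aggregate inside WHERE, which is not allowed

Fix: Compute the overall MAX in a subquery, then take MAX of rows below it

Corrected query:
SELECT MAX(amount) FROM transactions WHERE amount < (SELECT MAX(amount) FROM transactions)

Result:
MAX(amount)
-----------
3506.82    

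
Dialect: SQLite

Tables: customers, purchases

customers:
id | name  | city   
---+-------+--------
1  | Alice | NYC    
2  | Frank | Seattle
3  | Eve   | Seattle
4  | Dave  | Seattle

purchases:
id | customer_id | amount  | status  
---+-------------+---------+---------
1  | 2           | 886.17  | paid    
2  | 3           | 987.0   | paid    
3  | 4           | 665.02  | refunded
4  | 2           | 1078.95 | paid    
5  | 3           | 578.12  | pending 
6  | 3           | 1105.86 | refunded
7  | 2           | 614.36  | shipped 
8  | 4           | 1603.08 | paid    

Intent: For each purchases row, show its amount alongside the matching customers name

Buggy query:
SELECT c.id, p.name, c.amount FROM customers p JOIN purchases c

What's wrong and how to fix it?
Bug: JOIN with no ON clause produces a cartesian product; every purchases row pairs with every customers row

Fix: Specify the join condition linking the foreign key to the parent id

Corrected query:
SELECT c.id, p.name, c.amount FROM customers p JOIN purchases c ON c.customer_id = p.id

Result:
id | name  | amount 
---+-------+--------
1  | Frank | 886.17 
2  | Eve   | 987    
3  | Dave  | 665.02 
4  | Frank | 1078.95
5  | Eve   | 578.12 
6  | Eve   | 1105.86
7  | Frank | 614.36 
8  | Dave  | 1603.08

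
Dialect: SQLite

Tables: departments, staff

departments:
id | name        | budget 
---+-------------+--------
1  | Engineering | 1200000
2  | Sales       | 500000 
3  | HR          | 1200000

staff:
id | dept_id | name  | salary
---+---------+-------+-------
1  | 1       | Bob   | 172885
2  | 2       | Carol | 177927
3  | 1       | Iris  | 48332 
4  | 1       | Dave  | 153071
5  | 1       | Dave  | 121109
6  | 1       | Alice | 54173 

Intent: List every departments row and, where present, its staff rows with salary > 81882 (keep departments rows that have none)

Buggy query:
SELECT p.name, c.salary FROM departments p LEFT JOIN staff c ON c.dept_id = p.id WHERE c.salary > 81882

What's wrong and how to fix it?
Bug: Filtering c.salary in WHERE discards the NULL rows produced by LEFT JOIN, turning it into an inner join

Fix: Put 'c.salary > 81882' in the JOIN's ON clause instead of WHERE

Corrected query:
SELECT p.name, c.salary FROM departments p LEFT JOIN staff c ON c.dept_id = p.id AND c.salary > 81882

Result:
name        | salary
------------+-------
Engineering | 121109
Engineering | 153071
Engineering | 172885
Sales       | 177927
HR          | NULL  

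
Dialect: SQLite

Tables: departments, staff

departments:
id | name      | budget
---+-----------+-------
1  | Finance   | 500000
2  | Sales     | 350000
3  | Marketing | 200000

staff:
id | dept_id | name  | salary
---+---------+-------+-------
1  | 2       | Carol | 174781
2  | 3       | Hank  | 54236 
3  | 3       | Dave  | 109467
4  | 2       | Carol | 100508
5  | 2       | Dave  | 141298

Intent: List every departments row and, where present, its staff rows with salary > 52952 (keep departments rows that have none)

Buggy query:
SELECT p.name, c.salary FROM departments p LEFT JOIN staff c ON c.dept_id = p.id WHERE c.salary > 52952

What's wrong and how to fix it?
Bug: A WHERE condition on the right-hand table after LEFT JOIN drops unmatched parents

Fix: Move the right-table condition into the ON clause so unmatched parents are kept

Corrected query:
SELECT p.name, c.salary FROM departments p LEFT JOIN staff c ON c.dept_id = p.id AND c.salary > 52952

Result:
name      | salary
----------+-------
Finance   | NULL  
Sales     | 100508
Sales     | 141298
Sales     | 174781
Marketing | 54236 
Marketing | 109467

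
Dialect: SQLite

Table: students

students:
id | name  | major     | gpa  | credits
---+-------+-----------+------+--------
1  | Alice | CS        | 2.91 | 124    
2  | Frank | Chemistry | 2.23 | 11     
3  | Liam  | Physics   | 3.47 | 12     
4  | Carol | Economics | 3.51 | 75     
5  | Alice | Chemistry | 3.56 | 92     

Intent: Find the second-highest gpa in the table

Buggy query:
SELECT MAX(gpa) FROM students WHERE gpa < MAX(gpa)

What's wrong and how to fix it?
Bug: MAX(gpa) on the right of the comparison is an aggregate-in-WHERE error

Fix: Put the inner MAX in a scalar subquery

Corrected query:
SELECT MAX(gpa) FROM students WHERE gpa < (SELECT MAX(gpa) FROM students)

Result:
MAX(gpa)
--------
3.51    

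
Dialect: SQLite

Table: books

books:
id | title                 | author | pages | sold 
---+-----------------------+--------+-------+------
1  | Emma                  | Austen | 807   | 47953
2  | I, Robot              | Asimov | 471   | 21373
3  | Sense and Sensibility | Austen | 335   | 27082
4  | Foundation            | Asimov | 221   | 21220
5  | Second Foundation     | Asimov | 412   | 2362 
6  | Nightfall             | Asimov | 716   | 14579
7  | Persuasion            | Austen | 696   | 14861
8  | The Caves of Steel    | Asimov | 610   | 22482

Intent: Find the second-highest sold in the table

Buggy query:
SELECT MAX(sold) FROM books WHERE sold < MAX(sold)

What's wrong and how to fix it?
Bug: MAX(sold) on the right of the comparison is an aggregate-in-WHERE error

Fix: Compute the overall MAX in a subquery, then take MAX of rows below it

Corrected query:
SELECT MAX(sold) FROM books WHERE sold < (SELECT MAX(sold) FROM books)

Result:
MAX(sold)
---------
27082    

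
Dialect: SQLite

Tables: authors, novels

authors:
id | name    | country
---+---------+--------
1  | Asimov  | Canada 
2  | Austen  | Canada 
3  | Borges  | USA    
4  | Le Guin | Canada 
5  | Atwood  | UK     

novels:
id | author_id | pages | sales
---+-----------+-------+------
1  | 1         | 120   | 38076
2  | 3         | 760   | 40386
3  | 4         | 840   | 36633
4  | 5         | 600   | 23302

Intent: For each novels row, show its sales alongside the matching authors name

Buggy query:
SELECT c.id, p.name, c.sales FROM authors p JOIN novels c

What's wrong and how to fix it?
Bug: JOIN with no ON clause produces a cartesian product; every novels row pairs with every authors row

Fix: Specify the join condition linking the foreign key to the parent id

Corrected query:
SELECT c.id, p.name, c.sales FROM authors p JOIN novels c ON c.author_id = p.id

Result:
id | name    | sales
---+---------+------
1  | Asimov  | 38076
2  | Borges  | 40386
3  | Le Guin | 36633
4  | Atwood  | 23302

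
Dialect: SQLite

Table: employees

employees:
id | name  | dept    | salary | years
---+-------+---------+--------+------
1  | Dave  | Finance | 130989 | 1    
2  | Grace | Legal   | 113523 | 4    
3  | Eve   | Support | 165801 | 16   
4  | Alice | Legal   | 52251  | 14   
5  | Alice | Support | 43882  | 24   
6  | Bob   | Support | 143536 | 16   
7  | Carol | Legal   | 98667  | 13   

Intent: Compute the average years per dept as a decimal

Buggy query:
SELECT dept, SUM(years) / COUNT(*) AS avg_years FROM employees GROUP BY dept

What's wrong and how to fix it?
Bug: SUM(years) and COUNT(*) are both integers; the division truncates the fractional part

Fix: Multiply by 1.0 (or CAST to REAL) to force floating-point division

Corrected query:
SELECT dept, SUM(years) * 1.0 / COUNT(*) AS avg_years FROM employees GROUP BY dept

Result:
dept    | avg_years
--------+----------
Finance | 1        
Legal   | 10.333333
Support | 18.666667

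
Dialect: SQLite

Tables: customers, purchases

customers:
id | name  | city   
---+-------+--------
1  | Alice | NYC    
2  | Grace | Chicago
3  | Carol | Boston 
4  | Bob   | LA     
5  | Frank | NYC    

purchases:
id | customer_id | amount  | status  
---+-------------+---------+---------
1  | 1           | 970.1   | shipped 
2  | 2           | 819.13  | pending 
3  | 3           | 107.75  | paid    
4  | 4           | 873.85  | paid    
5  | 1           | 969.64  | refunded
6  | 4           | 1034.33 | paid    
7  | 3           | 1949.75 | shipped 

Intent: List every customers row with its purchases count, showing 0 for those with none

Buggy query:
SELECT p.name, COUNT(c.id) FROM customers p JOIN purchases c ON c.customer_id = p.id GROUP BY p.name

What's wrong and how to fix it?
Bug: An inner join excludes parents with zero children

Fix: Use LEFT JOIN so parents without children still appear (COUNT(c.id) gives 0)

Corrected query:
SELECT p.name, COUNT(c.id) FROM customers p LEFT JOIN purchases c ON c.customer_id = p.id GROUP BY p.name

Result:
name  | COUNT(c.id)
------+------------
Alice | 2          
Bob   | 2          
Carol | 2          
Frank | 0          
Grace | 1          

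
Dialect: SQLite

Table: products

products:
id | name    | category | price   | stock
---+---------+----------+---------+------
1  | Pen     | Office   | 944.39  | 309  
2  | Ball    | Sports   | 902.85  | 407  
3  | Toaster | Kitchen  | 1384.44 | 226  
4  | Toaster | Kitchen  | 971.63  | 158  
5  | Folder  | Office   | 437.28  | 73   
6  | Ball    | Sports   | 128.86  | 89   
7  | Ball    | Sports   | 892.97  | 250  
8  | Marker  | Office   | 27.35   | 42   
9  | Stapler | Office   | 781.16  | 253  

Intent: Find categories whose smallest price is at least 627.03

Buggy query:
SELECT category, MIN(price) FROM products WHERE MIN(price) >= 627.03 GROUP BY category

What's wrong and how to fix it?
Bug: MIN() in WHERE is a misuse of aggregate

Fix: Replace WHERE with HAVING after the GROUP BY

Corrected query:
SELECT category, MIN(price) FROM products GROUP BY category HAVING MIN(price) >= 627.03

Result:
category | MIN(price)
---------+-----------
Kitchen  | 971.63    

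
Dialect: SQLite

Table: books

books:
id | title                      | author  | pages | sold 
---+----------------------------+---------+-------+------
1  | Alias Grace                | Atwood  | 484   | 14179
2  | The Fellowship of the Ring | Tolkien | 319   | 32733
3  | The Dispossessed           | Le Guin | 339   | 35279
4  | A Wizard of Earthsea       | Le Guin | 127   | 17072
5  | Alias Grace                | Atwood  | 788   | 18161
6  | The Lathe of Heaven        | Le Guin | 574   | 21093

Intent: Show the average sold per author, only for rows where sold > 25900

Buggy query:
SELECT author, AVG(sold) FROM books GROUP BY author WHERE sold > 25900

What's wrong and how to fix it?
Bug: Row-level WHERE must come before GROUP BY in the clause order

Fix: Place WHERE between FROM and GROUP BY

Corrected query:
SELECT author, AVG(sold) FROM books WHERE sold > 25900 GROUP BY author

Result:
author  | AVG(sold)
--------+----------
Le Guin | 35279    
Tolkien | 32733    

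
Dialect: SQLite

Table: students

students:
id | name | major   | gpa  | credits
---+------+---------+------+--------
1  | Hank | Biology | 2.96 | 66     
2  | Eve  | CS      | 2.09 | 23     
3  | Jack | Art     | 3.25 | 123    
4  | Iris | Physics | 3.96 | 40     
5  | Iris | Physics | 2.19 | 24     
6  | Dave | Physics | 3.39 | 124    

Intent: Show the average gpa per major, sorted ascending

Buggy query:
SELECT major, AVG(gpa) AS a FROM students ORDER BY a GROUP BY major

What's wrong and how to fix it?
Bug: ORDER BY appears before GROUP BY; SQL clause order requires GROUP BY first

Fix: Move ORDER BY to the end, after GROUP BY

Corrected query:
SELECT major, AVG(gpa) AS a FROM students GROUP BY major ORDER BY a

Result:
major   | a   
--------+-----
CS      | 2.09
Biology | 2.96
Physics | 3.18
Art     | 3.25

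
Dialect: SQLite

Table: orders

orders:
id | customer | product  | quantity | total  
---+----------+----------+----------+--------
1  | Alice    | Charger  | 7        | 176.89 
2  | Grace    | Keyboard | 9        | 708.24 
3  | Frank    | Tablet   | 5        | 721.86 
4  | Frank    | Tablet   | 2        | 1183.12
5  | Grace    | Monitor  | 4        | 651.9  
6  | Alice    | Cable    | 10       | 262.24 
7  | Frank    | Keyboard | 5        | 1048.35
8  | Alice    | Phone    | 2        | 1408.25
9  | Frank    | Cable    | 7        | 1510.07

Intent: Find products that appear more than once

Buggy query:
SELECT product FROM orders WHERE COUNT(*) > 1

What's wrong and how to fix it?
Bug: WHERE can't reference COUNT(*); aggregates are computed after WHERE

Fix: GROUP BY product, then filter groups with HAVING COUNT(*) > 1

Corrected query:
SELECT product FROM orders GROUP BY product HAVING COUNT(*) > 1

Result:
product 
--------
Cable   
Keyboard
Tablet  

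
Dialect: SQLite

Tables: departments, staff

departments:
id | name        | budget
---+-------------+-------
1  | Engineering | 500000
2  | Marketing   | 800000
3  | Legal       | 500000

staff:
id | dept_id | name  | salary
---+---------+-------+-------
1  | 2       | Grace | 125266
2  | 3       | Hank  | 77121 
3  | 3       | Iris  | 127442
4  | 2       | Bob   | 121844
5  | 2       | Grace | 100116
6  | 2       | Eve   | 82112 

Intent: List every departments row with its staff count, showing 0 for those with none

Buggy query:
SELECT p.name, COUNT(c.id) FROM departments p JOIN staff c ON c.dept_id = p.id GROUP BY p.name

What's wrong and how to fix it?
Bug: An inner join excludes parents with zero children

Fix: Use LEFT JOIN so parents without children still appear (COUNT(c.id) gives 0)

Corrected query:
SELECT p.name, COUNT(c.id) FROM departments p LEFT JOIN staff c ON c.dept_id = p.id GROUP BY p.name

Result:
name        | COUNT(c.id)
------------+------------
Engineering | 0          
Legal       | 2          
Marketing   | 4          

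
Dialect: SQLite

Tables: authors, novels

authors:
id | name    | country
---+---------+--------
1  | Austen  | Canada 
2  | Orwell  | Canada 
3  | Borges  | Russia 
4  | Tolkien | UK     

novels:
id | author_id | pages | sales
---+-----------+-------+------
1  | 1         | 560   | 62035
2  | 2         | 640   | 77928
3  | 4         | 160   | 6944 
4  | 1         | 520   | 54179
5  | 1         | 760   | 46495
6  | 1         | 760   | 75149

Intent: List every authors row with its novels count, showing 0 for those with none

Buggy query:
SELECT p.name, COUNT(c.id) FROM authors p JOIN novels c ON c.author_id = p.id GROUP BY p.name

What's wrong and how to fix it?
Bug: An inner join excludes parents with zero children

Fix: Use LEFT JOIN so parents without children still appear (COUNT(c.id) gives 0)

Corrected query:
SELECT p.name, COUNT(c.id) FROM authors p LEFT JOIN novels c ON c.author_id = p.id GROUP BY p.name

Result:
name    | COUNT(c.id)
--------+------------
Austen  | 4          
Borges  | 0          
Orwell  | 1          
Tolkien | 1          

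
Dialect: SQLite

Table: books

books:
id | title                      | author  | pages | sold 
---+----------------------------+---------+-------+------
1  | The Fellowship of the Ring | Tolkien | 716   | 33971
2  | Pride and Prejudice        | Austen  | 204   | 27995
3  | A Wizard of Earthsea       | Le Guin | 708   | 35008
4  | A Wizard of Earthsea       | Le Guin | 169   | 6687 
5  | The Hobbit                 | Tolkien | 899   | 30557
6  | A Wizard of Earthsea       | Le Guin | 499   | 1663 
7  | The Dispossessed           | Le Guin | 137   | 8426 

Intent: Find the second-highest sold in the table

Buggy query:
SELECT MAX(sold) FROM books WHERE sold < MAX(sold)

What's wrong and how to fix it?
Bug: MAX(sold) on the right of the comparison is an aggregate-in-WHERE error

Fix: Put the inner MAX in a scalar subquery

Corrected query:
SELECT MAX(sold) FROM books WHERE sold < (SELECT MAX(sold) FROM books)

Result:
MAX(sold)
---------
33971    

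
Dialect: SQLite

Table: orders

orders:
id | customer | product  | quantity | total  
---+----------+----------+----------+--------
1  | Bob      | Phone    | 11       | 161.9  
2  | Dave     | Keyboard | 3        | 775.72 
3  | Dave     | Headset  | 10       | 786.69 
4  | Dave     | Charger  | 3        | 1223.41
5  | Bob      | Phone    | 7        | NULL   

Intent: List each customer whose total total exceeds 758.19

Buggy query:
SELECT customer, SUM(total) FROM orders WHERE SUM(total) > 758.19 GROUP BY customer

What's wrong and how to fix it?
Bug: WHERE runs before GROUP BY, so aggregates aren't available there

Fix: Move the aggregate condition to a HAVING clause

Corrected query:
SELECT customer, SUM(total) FROM orders GROUP BY customer HAVING SUM(total) > 758.19

Result:
customer | SUM(total)
---------+-----------
Dave     | 2785.82   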